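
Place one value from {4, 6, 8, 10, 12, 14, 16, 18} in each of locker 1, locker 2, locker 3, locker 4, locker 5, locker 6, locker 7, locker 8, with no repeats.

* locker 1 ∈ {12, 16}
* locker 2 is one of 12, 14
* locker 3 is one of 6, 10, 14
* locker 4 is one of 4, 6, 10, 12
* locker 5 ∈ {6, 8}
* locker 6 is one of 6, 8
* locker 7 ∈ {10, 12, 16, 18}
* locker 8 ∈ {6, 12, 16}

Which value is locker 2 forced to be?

14

The 8 variables together cover exactly {4, 6, 8, 10, 12, 14, 16, 18} — 8 values for 8 variables — and 4 appears only in locker 4's list, so locker 4 = 4.
The 7 still-open variables draw from only 7 values {6, 8, 10, 12, 14, 16, 18}, so each is used; only locker 7 can be 18, hence locker 7 = 18.
Among the 6 still-open variables, 10 fits only locker 3 (and all 6 values in {6, 8, 10, 12, 14, 16} must be used), so locker 3 = 10.
Among the 5 still-open variables, 14 fits only locker 2 (and all 5 values in {6, 8, 12, 14, 16} must be used), so locker 2 = 14.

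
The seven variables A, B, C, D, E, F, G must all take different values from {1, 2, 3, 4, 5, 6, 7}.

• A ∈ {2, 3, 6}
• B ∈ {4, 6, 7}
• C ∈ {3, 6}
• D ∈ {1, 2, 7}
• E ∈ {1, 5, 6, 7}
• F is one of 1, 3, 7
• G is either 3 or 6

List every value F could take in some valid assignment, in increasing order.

Among the 7 variables, 4 fits only B (and all 7 values in {1, 2, 3, 4, 5, 6, 7} must be used), so B = 4.
The 6 still-open variables draw from only 6 values {1, 2, 3, 5, 6, 7}, so each is used; only E can be 5, hence E = 5.
C and G between them cover only {3, 6} — a naked pair. Remove those values from A, F.
That leaves A = 2. So D can't be 2.
No further eliminations apply; F can still be any of 1, 7.

1, 7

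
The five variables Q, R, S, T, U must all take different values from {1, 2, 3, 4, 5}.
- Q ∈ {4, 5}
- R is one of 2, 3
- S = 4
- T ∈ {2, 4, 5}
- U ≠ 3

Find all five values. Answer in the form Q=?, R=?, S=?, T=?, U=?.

S's domain is down to {4}, so S = 4. Eliminate 4 elsewhere: Q, T, U.
Q's domain is down to {5}, so Q = 5. So T, U can't be 5.
T must be 2 (only option left). Eliminate 2 elsewhere: R, U.
U must be 1 (only option left).
R must be 3 (only option left).

Q=5, R=3, S=4, T=2, U=1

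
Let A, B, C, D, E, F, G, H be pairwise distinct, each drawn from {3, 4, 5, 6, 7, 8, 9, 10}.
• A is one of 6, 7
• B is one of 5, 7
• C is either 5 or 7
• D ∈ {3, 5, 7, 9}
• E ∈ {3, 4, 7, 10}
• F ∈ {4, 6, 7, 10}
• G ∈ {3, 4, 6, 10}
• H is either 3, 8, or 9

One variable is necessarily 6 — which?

The 8 variables draw from only 8 values {3, 4, 5, 6, 7, 8, 9, 10}, so each is used; only H can be 8, hence H = 8.
The 7 still-open variables draw from only 7 values {3, 4, 5, 6, 7, 9, 10}, so each is used; only D can be 9, hence D = 9.
B and C between them cover only {5, 7} — a naked pair. Remove those values from A, E, F.
So 6 goes to A.

A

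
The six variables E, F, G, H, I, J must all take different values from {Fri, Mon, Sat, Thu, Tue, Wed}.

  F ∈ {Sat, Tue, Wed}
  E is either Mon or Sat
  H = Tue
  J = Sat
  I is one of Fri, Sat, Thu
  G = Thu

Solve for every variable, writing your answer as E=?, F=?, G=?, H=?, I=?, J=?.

G's domain is down to {Thu}, so G = Thu. Remove Thu from I.
H must be Tue (only option left). So F can't be Tue.
J's domain is down to {Sat}, so J = Sat. Eliminate Sat elsewhere: E, F, I.
That leaves E = Mon.
That leaves F = Wed.
I must be Fri (only option left).

E=Mon, F=Wed, G=Thu, H=Tue, I=Fri, J=Sat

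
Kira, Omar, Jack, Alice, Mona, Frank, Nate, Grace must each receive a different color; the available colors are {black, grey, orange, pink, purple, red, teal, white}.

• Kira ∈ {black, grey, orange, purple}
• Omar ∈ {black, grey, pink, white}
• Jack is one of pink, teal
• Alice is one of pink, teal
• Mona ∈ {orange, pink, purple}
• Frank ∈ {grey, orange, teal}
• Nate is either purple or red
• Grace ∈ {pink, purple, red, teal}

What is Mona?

orange

The 8 variables draw from only 8 values {black, grey, orange, pink, purple, red, teal, white}, so each is used; only Omar can be white, hence Omar = white.
Among the 7 still-open variables, black fits only Kira (and all 7 values in {black, grey, orange, pink, purple, red, teal} must be used), so Kira = black.
The 6 still-open variables draw from only 6 values {grey, orange, pink, purple, red, teal}, so each is used; only Frank can be grey, hence Frank = grey.
The 5 still-open variables together cover exactly {orange, pink, purple, red, teal} — 5 values for 5 variables — and orange appears only in Mona's list, so Mona = orange.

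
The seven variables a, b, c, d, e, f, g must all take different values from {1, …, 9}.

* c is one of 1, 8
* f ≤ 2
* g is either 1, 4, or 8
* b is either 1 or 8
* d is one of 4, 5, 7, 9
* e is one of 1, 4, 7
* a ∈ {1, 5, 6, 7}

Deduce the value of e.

7

b and c between them cover only {1, 8} — a naked pair. Remove those values from a, e, f, g.
f's domain is down to {2}, so f = 2.
That leaves g = 4. Remove 4 from d, e.
So e = 7.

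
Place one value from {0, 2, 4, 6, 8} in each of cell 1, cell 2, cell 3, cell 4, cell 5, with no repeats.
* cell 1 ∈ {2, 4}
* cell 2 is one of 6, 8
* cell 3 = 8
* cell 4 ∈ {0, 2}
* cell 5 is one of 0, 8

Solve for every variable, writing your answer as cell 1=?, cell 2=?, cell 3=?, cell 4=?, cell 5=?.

cell 3 has just one choice, so cell 3 = 8. Strike 8 from cell 2, cell 5.
cell 5 must be 0 (only option left). Remove 0 from cell 4.
cell 2 must be 6 (only option left).
That leaves cell 4 = 2. Eliminate 2 elsewhere: cell 1.
cell 1 has just one choice, so cell 1 = 4.

cell 1=4, cell 2=6, cell 3=8, cell 4=2, cell 5=0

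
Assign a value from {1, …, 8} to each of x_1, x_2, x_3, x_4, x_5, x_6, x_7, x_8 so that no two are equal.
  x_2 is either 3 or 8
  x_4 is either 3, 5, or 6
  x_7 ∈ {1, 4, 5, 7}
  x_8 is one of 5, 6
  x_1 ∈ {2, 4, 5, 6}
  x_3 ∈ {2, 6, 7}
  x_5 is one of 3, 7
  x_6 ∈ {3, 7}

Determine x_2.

Among the 8 variables, 1 fits only x_7 (and all 8 values in {1, 2, 3, 4, 5, 6, 7, 8} must be used), so x_7 = 1.
The 7 still-open variables together cover exactly {2, 3, 4, 5, 6, 7, 8} — 7 values for 7 variables — and 4 appears only in x_1's list, so x_1 = 4.
The 6 still-open variables draw from only 6 values {2, 3, 5, 6, 7, 8}, so each is used; only x_3 can be 2, hence x_3 = 2.
The 5 still-open variables together cover exactly {3, 5, 6, 7, 8} — 5 values for 5 variables — and 8 appears only in x_2's list, so x_2 = 8.

8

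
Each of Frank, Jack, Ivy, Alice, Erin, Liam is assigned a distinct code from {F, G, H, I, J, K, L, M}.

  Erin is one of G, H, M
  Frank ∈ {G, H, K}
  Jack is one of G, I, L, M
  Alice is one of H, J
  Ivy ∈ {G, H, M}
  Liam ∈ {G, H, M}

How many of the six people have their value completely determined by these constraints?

The 3 variables Ivy, Erin, Liam are confined to {G, H, M}, which locks those values in; drop them from Frank, Jack, Alice.
Frank must be K (only option left).
Alice's domain is down to {J}, so Alice = J.
Determined: Frank=K, Alice=J. The other people each still have more than one consistent value. That makes 2.

2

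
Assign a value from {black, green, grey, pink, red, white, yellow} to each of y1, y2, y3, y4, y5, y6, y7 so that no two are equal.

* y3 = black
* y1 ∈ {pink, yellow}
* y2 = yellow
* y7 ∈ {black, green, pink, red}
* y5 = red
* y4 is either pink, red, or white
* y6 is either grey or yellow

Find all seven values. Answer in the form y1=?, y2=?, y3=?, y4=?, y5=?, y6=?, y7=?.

y1=pink, y2=yellow, y3=black, y4=white, y5=red, y6=grey, y7=green

y2 must be yellow (only option left). Strike yellow from y1, y6.
y3's domain is down to {black}, so y3 = black. So y7 can't be black.
y5 has just one choice, so y5 = red. Eliminate red elsewhere: y4, y7.
y6's domain is down to {grey}, so y6 = grey.
y1 has just one choice, so y1 = pink. Remove pink from y4, y7.
y4 must be white (only option left).
y7 has just one choice, so y7 = green.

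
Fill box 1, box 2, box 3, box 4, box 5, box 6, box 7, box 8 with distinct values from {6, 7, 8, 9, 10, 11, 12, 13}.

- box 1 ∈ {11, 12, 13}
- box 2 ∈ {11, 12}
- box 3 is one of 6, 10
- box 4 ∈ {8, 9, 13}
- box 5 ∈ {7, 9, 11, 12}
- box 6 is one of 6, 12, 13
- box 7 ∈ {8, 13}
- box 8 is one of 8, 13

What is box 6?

6

Among the 8 variables, 7 fits only box 5 (and all 8 values in {6, 7, 8, 9, 10, 11, 12, 13} must be used), so box 5 = 7.
Among the 7 still-open variables, 9 fits only box 4 (and all 7 values in {6, 8, 9, 10, 11, 12, 13} must be used), so box 4 = 9.
The 6 still-open variables together cover exactly {6, 8, 10, 11, 12, 13} — 6 values for 6 variables — and 10 appears only in box 3's list, so box 3 = 10.
Among the 5 still-open variables, 6 fits only box 6 (and all 5 values in {6, 8, 11, 12, 13} must be used), so box 6 = 6.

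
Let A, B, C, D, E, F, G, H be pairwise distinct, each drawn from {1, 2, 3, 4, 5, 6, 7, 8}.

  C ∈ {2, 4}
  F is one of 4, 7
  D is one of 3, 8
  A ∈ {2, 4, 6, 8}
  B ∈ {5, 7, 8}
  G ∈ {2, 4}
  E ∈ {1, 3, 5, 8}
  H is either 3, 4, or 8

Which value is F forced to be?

7

The 8 variables draw from only 8 values {1, 2, 3, 4, 5, 6, 7, 8}, so each is used; only E can be 1, hence E = 1.
The 7 still-open variables draw from only 7 values {2, 3, 4, 5, 6, 7, 8}, so each is used; only B can be 5, hence B = 5.
The 6 still-open variables together cover exactly {2, 3, 4, 6, 7, 8} — 6 values for 6 variables — and 6 appears only in A's list, so A = 6.
The 5 still-open variables draw from only 5 values {2, 3, 4, 7, 8}, so each is used; only F can be 7, hence F = 7.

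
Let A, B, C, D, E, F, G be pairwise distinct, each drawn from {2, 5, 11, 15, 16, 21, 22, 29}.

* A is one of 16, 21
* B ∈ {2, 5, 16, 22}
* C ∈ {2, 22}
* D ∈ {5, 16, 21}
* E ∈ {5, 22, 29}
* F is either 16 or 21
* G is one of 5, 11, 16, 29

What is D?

Among the 7 variables, 11 fits only G (and all 7 values in {2, 5, 11, 16, 21, 22, 29} must be used), so G = 11.
The 6 still-open variables draw from only 6 values {2, 5, 16, 21, 22, 29}, so each is used; only E can be 29, hence E = 29.
The 2 variables A and F are confined to {16, 21}, which locks those values in; drop them from B, D.
So D = 5.

5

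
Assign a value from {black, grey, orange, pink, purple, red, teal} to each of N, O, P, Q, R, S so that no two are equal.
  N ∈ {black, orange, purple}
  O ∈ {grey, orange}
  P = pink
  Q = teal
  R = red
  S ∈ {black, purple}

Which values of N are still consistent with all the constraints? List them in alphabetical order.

P's domain is down to {pink}, so P = pink.
Q must be teal (only option left).
R must be red (only option left).
No further eliminations apply; N can still be any of black, orange, purple.

black, orange, purple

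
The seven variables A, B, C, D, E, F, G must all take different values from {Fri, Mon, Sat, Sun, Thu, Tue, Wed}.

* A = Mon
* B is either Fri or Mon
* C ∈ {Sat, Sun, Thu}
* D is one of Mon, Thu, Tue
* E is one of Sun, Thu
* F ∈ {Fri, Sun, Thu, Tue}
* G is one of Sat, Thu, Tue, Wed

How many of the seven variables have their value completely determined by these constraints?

A has just one choice, so A = Mon. Strike Mon from B, D.
B has just one choice, so B = Fri. Remove Fri from F.
Among the 5 still-open variables, Wed fits only G (and all 5 values in {Sat, Sun, Thu, Tue, Wed} must be used), so G = Wed.
The 4 still-open variables together cover exactly {Sat, Sun, Thu, Tue} — 4 values for 4 variables — and Sat appears only in C's list, so C = Sat.
Determined: A=Mon, B=Fri, C=Sat, G=Wed. The other variables each still have more than one consistent value. That makes 4.

4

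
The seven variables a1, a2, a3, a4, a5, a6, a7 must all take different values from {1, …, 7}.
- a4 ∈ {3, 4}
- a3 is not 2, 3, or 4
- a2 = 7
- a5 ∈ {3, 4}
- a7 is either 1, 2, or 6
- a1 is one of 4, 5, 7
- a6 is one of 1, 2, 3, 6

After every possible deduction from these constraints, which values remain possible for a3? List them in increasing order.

1, 6

a2's domain is down to {7}, so a2 = 7. Strike 7 from a1, a3.
a4 and a5 share exactly the 2 values {3, 4}; by pigeonhole those values go to them, so strike 3, 4 from a1, a6.
a1 must be 5 (only option left). Remove 5 from a3.
No further eliminations apply; a3 can still be any of 1, 6.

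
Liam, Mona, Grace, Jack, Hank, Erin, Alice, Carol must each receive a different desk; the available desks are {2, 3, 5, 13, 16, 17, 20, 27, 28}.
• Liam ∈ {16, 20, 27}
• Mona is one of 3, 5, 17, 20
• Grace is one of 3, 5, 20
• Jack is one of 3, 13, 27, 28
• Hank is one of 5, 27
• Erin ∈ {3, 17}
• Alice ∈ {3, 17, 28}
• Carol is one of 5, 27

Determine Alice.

The 8 variables draw from only 8 values {3, 5, 13, 16, 17, 20, 27, 28}, so each is used; only Jack can be 13, hence Jack = 13.
The 7 still-open variables draw from only 7 values {3, 5, 16, 17, 20, 27, 28}, so each is used; only Liam can be 16, hence Liam = 16.
The 6 still-open variables draw from only 6 values {3, 5, 17, 20, 27, 28}, so each is used; only Alice can be 28, hence Alice = 28.

28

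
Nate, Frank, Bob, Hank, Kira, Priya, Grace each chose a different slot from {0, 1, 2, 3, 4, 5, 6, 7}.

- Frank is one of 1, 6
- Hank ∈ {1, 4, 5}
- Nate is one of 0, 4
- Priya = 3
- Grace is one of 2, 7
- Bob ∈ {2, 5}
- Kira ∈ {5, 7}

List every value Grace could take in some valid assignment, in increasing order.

2, 7

Priya's domain is down to {3}, so Priya = 3.
The 3 variables Bob, Kira, Grace are confined to {2, 5, 7}, which locks those values in; drop them from Hank.
No further eliminations apply; Grace can still be any of 2, 7.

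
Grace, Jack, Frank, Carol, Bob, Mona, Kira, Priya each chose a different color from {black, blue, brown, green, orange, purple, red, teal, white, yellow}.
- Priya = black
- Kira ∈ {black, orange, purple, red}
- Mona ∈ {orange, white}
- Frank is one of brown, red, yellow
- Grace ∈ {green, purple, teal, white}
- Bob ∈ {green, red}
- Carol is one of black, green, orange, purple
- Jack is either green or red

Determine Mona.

white

Priya has just one choice, so Priya = black. Strike black from Carol, Kira.
The 2 variables Jack and Bob are confined to {green, red}, which locks those values in; drop them from Grace, Frank, Carol, Kira.
Carol and Kira between them cover only {orange, purple} — a naked pair. Remove those values from Grace, Mona.
So Mona = white.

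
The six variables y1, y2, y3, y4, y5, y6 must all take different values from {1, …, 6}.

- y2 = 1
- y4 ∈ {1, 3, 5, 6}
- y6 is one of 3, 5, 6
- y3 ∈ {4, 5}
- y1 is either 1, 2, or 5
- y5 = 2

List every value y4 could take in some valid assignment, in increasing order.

y2 has just one choice, so y2 = 1. Strike 1 from y1, y4.
That leaves y5 = 2. Remove 2 from y1.
That leaves y1 = 5. So y3, y4, y6 can't be 5.
y3 must be 4 (only option left).
No further eliminations apply; y4 can still be any of 3, 6.

3, 6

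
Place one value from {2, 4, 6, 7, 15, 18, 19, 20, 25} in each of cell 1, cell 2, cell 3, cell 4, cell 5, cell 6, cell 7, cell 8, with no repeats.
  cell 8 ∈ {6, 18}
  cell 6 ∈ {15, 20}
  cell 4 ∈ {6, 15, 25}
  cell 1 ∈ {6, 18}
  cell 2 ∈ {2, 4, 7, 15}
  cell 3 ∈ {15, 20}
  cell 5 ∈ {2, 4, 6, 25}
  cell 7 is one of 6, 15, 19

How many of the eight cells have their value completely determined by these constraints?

The 2 variables cell 1 and cell 8 are confined to {6, 18}, which locks those values in; drop them from cell 4, cell 5, cell 7.
cell 3 and cell 6 between them cover only {15, 20} — a naked pair. Remove those values from cell 2, cell 4, cell 7.
cell 4's domain is down to {25}, so cell 4 = 25. Remove 25 from cell 5.
That leaves cell 7 = 19.
Determined: cell 4=25, cell 7=19. The other cells each still have more than one consistent value. That makes 2.

2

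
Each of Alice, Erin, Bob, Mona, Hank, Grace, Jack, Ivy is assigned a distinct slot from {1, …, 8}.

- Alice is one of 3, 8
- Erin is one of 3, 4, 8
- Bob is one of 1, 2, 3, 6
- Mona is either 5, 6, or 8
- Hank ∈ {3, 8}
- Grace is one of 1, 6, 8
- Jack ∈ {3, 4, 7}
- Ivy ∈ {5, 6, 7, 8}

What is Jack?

The 8 variables together cover exactly {1, 2, 3, 4, 5, 6, 7, 8} — 8 values for 8 variables — and 2 appears only in Bob's list, so Bob = 2.
Among the 7 still-open variables, 1 fits only Grace (and all 7 values in {1, 3, 4, 5, 6, 7, 8} must be used), so Grace = 1.
Alice and Hank between them cover only {3, 8} — a naked pair. Remove those values from Erin, Mona, Jack, Ivy.
Erin has just one choice, so Erin = 4. Eliminate 4 elsewhere: Jack.
So Jack = 7.

7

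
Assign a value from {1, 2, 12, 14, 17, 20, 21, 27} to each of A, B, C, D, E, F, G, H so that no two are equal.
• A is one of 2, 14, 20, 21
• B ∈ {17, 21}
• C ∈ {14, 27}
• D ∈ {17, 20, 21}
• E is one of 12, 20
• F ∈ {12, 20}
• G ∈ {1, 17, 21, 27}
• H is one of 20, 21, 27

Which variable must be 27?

H

The 8 variables together cover exactly {1, 2, 12, 14, 17, 20, 21, 27} — 8 values for 8 variables — and 1 appears only in G's list, so G = 1.
The 7 still-open variables together cover exactly {2, 12, 14, 17, 20, 21, 27} — 7 values for 7 variables — and 2 appears only in A's list, so A = 2.
Among the 6 still-open variables, 14 fits only C (and all 6 values in {12, 14, 17, 20, 21, 27} must be used), so C = 14.
The 5 still-open variables together cover exactly {12, 17, 20, 21, 27} — 5 values for 5 variables — and 27 appears only in H's list, so H = 27.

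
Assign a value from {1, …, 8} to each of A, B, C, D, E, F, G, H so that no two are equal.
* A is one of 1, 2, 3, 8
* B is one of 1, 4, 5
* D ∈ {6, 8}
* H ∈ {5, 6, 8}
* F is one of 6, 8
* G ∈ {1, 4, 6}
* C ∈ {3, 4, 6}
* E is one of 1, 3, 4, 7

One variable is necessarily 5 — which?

H

The 8 variables draw from only 8 values {1, 2, 3, 4, 5, 6, 7, 8}, so each is used; only A can be 2, hence A = 2.
Among the 7 still-open variables, 7 fits only E (and all 7 values in {1, 3, 4, 5, 6, 7, 8} must be used), so E = 7.
The 6 still-open variables draw from only 6 values {1, 3, 4, 5, 6, 8}, so each is used; only C can be 3, hence C = 3.
D and F between them cover only {6, 8} — a naked pair. Remove those values from G, H.
So 5 goes to H.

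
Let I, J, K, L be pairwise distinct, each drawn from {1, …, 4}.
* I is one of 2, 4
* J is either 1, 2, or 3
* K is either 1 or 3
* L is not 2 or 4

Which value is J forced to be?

2

Among the 4 variables, 4 fits only I (and all 4 values in {1, 2, 3, 4} must be used), so I = 4.
The 3 still-open variables draw from only 3 values {1, 2, 3}, so each is used; only J can be 2, hence J = 2.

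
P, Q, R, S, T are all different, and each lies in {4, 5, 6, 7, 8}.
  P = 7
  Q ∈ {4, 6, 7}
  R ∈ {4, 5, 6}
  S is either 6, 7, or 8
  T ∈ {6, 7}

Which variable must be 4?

P must be 7 (only option left). Strike 7 from Q, S, T.
That leaves T = 6. Strike 6 from Q, R, S.
So 4 goes to Q.

Q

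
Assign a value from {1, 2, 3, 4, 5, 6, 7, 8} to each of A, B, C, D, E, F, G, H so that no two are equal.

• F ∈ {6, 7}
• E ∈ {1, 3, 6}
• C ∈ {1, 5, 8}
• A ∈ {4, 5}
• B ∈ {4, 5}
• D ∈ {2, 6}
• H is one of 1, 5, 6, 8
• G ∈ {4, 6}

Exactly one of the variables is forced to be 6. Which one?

G

The 8 variables together cover exactly {1, 2, 3, 4, 5, 6, 7, 8} — 8 values for 8 variables — and 2 appears only in D's list, so D = 2.
The 7 still-open variables together cover exactly {1, 3, 4, 5, 6, 7, 8} — 7 values for 7 variables — and 3 appears only in E's list, so E = 3.
Among the 6 still-open variables, 7 fits only F (and all 6 values in {1, 4, 5, 6, 7, 8} must be used), so F = 7.
A and B between them cover only {4, 5} — a naked pair. Remove those values from C, G, H.
So 6 goes to G.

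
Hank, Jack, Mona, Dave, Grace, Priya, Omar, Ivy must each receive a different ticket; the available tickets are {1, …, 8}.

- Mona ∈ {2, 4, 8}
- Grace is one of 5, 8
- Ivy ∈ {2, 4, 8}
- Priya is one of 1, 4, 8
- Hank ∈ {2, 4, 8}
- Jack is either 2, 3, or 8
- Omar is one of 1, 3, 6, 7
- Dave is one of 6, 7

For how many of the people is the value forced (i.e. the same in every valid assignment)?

The 8 variables together cover exactly {1, 2, 3, 4, 5, 6, 7, 8} — 8 values for 8 variables — and 5 appears only in Grace's list, so Grace = 5.
Hank, Mona, Ivy between them cover only {2, 4, 8} — a naked triple. Remove those values from Jack, Priya.
Jack must be 3 (only option left). So Omar can't be 3.
Priya's domain is down to {1}, so Priya = 1. So Omar can't be 1.
Determined: Jack=3, Grace=5, Priya=1. The other people each still have more than one consistent value. That makes 3.

3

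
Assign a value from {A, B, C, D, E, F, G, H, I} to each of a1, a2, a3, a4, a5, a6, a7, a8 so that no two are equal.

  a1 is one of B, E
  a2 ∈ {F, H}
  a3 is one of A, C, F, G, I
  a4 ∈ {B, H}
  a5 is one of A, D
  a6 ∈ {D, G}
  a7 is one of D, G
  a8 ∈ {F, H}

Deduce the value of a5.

A

The 2 variables a2 and a8 are confined to {F, H}, which locks those values in; drop them from a3, a4.
a4's domain is down to {B}, so a4 = B. So a1 can't be B.
That leaves a1 = E.
a6 and a7 between them cover only {D, G} — a naked pair. Remove those values from a3, a5.
So a5 = A.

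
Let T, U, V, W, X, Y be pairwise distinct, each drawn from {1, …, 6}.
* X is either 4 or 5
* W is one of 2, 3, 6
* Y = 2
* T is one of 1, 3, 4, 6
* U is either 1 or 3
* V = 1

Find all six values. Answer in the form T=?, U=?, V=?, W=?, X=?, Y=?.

V must be 1 (only option left). So T, U can't be 1.
Y must be 2 (only option left). Strike 2 from W.
U's domain is down to {3}, so U = 3. Eliminate 3 elsewhere: T, W.
W must be 6 (only option left). Strike 6 from T.
T must be 4 (only option left). Eliminate 4 elsewhere: X.
X must be 5 (only option left).

T=4, U=3, V=1, W=6, X=5, Y=2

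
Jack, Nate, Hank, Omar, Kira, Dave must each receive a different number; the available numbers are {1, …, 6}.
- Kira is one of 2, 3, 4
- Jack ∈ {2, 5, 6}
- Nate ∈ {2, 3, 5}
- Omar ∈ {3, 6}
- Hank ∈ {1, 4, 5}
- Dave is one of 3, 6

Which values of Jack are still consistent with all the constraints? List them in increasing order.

Among the 6 variables, 1 fits only Hank (and all 6 values in {1, 2, 3, 4, 5, 6} must be used), so Hank = 1.
Among the 5 still-open variables, 4 fits only Kira (and all 5 values in {2, 3, 4, 5, 6} must be used), so Kira = 4.
Omar and Dave between them cover only {3, 6} — a naked pair. Remove those values from Jack, Nate.
No further eliminations apply; Jack can still be any of 2, 5.

2, 5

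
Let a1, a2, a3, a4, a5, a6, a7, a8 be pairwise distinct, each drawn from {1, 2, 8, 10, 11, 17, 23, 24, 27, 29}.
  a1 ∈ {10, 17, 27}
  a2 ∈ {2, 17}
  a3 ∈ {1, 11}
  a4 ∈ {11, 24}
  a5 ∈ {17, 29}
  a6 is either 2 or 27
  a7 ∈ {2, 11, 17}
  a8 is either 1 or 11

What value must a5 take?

29

The 8 variables draw from only 8 values {1, 2, 10, 11, 17, 24, 27, 29}, so each is used; only a1 can be 10, hence a1 = 10.
Among the 7 still-open variables, 24 fits only a4 (and all 7 values in {1, 2, 11, 17, 24, 27, 29} must be used), so a4 = 24.
The 6 still-open variables together cover exactly {1, 2, 11, 17, 27, 29} — 6 values for 6 variables — and 27 appears only in a6's list, so a6 = 27.
The 5 still-open variables together cover exactly {1, 2, 11, 17, 29} — 5 values for 5 variables — and 29 appears only in a5's list, so a5 = 29.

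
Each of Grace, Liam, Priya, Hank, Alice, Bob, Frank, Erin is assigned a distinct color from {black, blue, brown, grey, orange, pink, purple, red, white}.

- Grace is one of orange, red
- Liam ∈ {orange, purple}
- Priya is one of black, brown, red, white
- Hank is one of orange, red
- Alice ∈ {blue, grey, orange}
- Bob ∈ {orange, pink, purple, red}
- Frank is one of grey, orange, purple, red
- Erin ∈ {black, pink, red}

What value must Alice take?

The 2 variables Grace and Hank are confined to {orange, red}, which locks those values in; drop them from Liam, Priya, Alice, Bob, Frank, Erin.
Liam's domain is down to {purple}, so Liam = purple. Eliminate purple elsewhere: Bob, Frank.
Bob must be pink (only option left). Strike pink from Erin.
Frank must be grey (only option left). So Alice can't be grey.
So Alice = blue.

blue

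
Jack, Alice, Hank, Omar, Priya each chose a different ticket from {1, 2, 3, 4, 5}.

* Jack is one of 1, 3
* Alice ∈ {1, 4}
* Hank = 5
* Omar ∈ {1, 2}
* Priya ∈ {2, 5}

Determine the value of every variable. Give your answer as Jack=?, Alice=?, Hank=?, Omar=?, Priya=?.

Hank's domain is down to {5}, so Hank = 5. So Priya can't be 5.
Priya must be 2 (only option left). So Omar can't be 2.
Omar has just one choice, so Omar = 1. Eliminate 1 elsewhere: Jack, Alice.
That leaves Jack = 3.
Alice has just one choice, so Alice = 4.

Jack=3, Alice=4, Hank=5, Omar=1, Priya=2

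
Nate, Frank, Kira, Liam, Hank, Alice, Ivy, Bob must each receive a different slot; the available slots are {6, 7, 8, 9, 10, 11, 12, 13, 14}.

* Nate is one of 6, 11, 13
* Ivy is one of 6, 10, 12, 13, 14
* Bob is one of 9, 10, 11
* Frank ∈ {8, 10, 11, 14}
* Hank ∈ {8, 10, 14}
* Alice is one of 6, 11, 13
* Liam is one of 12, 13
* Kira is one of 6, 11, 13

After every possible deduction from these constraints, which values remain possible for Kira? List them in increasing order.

The 8 variables draw from only 8 values {6, 8, 9, 10, 11, 12, 13, 14}, so each is used; only Bob can be 9, hence Bob = 9.
Nate, Kira, Alice between them cover only {6, 11, 13} — a naked triple. Remove those values from Frank, Liam, Ivy.
That leaves Liam = 12. Strike 12 from Ivy.
No further eliminations apply; Kira can still be any of 6, 11, 13.

6, 11, 13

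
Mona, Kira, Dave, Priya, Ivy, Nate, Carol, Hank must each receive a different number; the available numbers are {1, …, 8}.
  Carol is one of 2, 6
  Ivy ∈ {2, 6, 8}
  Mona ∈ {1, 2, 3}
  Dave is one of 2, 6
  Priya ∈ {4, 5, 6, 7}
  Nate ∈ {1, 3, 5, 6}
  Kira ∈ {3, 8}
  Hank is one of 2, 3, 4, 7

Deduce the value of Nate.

Dave and Carol between them cover only {2, 6} — a naked pair. Remove those values from Mona, Priya, Ivy, Nate, Hank.
Ivy's domain is down to {8}, so Ivy = 8. Remove 8 from Kira.
Kira's domain is down to {3}, so Kira = 3. So Mona, Nate, Hank can't be 3.
Mona has just one choice, so Mona = 1. Strike 1 from Nate.
So Nate = 5.

5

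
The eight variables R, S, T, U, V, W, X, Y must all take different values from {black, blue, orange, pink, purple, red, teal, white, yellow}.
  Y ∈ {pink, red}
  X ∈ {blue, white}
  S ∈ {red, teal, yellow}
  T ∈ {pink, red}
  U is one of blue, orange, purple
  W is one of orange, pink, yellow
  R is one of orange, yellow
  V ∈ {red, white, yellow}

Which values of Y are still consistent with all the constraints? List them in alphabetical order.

The 8 variables together cover exactly {blue, orange, pink, purple, red, teal, white, yellow} — 8 values for 8 variables — and purple appears only in U's list, so U = purple.
The 7 still-open variables together cover exactly {blue, orange, pink, red, teal, white, yellow} — 7 values for 7 variables — and blue appears only in X's list, so X = blue.
Among the 6 still-open variables, teal fits only S (and all 6 values in {orange, pink, red, teal, white, yellow} must be used), so S = teal.
The 5 still-open variables together cover exactly {orange, pink, red, white, yellow} — 5 values for 5 variables — and white appears only in V's list, so V = white.
T and Y share exactly the 2 values {pink, red}; by pigeonhole those values go to them, so strike pink, red from W.
No further eliminations apply; Y can still be any of pink, red.

pink, red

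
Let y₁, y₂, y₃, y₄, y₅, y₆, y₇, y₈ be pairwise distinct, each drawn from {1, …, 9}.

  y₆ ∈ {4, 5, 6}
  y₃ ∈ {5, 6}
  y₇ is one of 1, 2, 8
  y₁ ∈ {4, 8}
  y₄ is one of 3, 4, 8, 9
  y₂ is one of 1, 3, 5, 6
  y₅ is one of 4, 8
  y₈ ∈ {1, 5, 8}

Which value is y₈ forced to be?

The 8 variables together cover exactly {1, 2, 3, 4, 5, 6, 8, 9} — 8 values for 8 variables — and 2 appears only in y₇'s list, so y₇ = 2.
The 7 still-open variables draw from only 7 values {1, 3, 4, 5, 6, 8, 9}, so each is used; only y₄ can be 9, hence y₄ = 9.
The 6 still-open variables together cover exactly {1, 3, 4, 5, 6, 8} — 6 values for 6 variables — and 3 appears only in y₂'s list, so y₂ = 3.
The 5 still-open variables together cover exactly {1, 4, 5, 6, 8} — 5 values for 5 variables — and 1 appears only in y₈'s list, so y₈ = 1.

1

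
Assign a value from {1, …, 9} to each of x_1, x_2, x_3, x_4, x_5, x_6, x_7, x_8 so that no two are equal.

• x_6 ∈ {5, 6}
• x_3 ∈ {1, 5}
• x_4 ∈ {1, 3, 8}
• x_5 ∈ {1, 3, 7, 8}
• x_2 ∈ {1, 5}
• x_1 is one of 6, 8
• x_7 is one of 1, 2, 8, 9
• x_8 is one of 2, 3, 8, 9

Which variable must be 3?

x_4

Among the 8 variables, 7 fits only x_5 (and all 8 values in {1, 2, 3, 5, 6, 7, 8, 9} must be used), so x_5 = 7.
The 2 variables x_2 and x_3 are confined to {1, 5}, which locks those values in; drop them from x_4, x_6, x_7.
That leaves x_6 = 6. Strike 6 from x_1.
x_1 must be 8 (only option left). So x_4, x_7, x_8 can't be 8.
So 3 goes to x_4.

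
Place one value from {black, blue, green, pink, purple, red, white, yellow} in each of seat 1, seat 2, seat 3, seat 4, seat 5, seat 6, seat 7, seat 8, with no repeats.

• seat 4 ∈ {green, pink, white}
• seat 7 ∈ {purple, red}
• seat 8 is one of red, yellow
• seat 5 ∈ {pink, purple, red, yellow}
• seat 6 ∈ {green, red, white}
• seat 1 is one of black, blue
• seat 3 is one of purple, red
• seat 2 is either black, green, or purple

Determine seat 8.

yellow

The 8 variables together cover exactly {black, blue, green, pink, purple, red, white, yellow} — 8 values for 8 variables — and blue appears only in seat 1's list, so seat 1 = blue.
The 7 still-open variables draw from only 7 values {black, green, pink, purple, red, white, yellow}, so each is used; only seat 2 can be black, hence seat 2 = black.
seat 3 and seat 7 share exactly the 2 values {purple, red}; by pigeonhole those values go to them, so strike purple, red from seat 5, seat 6, seat 8.
So seat 8 = yellow.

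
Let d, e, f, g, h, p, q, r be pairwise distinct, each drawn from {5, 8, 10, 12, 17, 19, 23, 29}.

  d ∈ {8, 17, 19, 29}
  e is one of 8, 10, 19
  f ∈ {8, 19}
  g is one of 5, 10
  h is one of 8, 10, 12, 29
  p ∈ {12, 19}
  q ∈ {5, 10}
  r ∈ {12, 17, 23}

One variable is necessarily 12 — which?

p

The 8 variables draw from only 8 values {5, 8, 10, 12, 17, 19, 23, 29}, so each is used; only r can be 23, hence r = 23.
The 7 still-open variables draw from only 7 values {5, 8, 10, 12, 17, 19, 29}, so each is used; only d can be 17, hence d = 17.
Among the 6 still-open variables, 29 fits only h (and all 6 values in {5, 8, 10, 12, 19, 29} must be used), so h = 29.
Among the 5 still-open variables, 12 fits only p (and all 5 values in {5, 8, 10, 12, 19} must be used), so p = 12.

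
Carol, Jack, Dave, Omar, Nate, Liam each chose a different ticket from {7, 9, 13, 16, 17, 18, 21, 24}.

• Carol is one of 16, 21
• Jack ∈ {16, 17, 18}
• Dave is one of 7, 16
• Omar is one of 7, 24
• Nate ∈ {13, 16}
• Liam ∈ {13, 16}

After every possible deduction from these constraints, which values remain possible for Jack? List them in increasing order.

17, 18

Nate and Liam between them cover only {13, 16} — a naked pair. Remove those values from Carol, Jack, Dave.
Carol must be 21 (only option left).
Dave must be 7 (only option left). So Omar can't be 7.
Omar's domain is down to {24}, so Omar = 24.
No further eliminations apply; Jack can still be any of 17, 18.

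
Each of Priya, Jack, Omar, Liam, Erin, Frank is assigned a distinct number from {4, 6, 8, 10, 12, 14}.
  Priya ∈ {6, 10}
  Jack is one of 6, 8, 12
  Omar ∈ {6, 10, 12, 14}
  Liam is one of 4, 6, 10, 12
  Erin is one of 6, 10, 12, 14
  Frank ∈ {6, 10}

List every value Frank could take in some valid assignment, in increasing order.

6, 10

The 6 variables together cover exactly {4, 6, 8, 10, 12, 14} — 6 values for 6 variables — and 4 appears only in Liam's list, so Liam = 4.
Among the 5 still-open variables, 8 fits only Jack (and all 5 values in {6, 8, 10, 12, 14} must be used), so Jack = 8.
Priya and Frank share exactly the 2 values {6, 10}; by pigeonhole those values go to them, so strike 6, 10 from Omar, Erin.
No further eliminations apply; Frank can still be any of 6, 10.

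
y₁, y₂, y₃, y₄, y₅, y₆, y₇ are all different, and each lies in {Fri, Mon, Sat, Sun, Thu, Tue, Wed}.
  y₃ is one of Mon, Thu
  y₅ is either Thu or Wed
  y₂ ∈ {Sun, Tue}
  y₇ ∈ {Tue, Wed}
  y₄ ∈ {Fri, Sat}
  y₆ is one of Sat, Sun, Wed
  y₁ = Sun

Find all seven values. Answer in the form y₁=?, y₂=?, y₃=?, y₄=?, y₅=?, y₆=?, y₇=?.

y₁=Sun, y₂=Tue, y₃=Mon, y₄=Fri, y₅=Thu, y₆=Sat, y₇=Wed

y₁ has just one choice, so y₁ = Sun. Strike Sun from y₂, y₆.
y₂ must be Tue (only option left). Remove Tue from y₇.
That leaves y₇ = Wed. Remove Wed from y₅, y₆.
y₅'s domain is down to {Thu}, so y₅ = Thu. Remove Thu from y₃.
y₆ must be Sat (only option left). Strike Sat from y₄.
y₃ has just one choice, so y₃ = Mon.
y₄'s domain is down to {Fri}, so y₄ = Fri.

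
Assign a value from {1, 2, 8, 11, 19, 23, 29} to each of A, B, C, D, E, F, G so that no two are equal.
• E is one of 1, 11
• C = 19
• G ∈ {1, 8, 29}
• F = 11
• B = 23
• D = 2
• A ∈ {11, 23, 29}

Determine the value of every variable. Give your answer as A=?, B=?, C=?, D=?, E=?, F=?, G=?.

A=29, B=23, C=19, D=2, E=1, F=11, G=8

B's domain is down to {23}, so B = 23. Strike 23 from A.
That leaves C = 19.
D must be 2 (only option left).
That leaves F = 11. Strike 11 from A, E.
A has just one choice, so A = 29. Remove 29 from G.
E's domain is down to {1}, so E = 1. Eliminate 1 elsewhere: G.
G's domain is down to {8}, so G = 8.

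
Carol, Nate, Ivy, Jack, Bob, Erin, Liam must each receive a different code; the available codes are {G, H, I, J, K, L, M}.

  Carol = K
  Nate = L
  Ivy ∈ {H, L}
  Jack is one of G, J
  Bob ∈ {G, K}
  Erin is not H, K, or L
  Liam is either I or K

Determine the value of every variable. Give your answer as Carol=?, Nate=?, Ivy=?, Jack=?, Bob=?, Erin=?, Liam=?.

Carol has just one choice, so Carol = K. Eliminate K elsewhere: Bob, Liam.
Nate's domain is down to {L}, so Nate = L. Strike L from Ivy.
Ivy's domain is down to {H}, so Ivy = H.
Bob's domain is down to {G}, so Bob = G. Strike G from Jack, Erin.
Liam must be I (only option left). Remove I from Erin.
Jack's domain is down to {J}, so Jack = J. Remove J from Erin.
Erin must be M (only option left).

Carol=K, Nate=L, Ivy=H, Jack=J, Bob=G, Erin=M, Liam=I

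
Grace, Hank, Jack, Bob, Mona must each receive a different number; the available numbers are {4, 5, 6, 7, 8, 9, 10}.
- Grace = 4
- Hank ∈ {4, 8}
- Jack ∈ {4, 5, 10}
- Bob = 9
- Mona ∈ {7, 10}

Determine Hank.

Grace must be 4 (only option left). Eliminate 4 elsewhere: Hank, Jack.
So Hank = 8.

8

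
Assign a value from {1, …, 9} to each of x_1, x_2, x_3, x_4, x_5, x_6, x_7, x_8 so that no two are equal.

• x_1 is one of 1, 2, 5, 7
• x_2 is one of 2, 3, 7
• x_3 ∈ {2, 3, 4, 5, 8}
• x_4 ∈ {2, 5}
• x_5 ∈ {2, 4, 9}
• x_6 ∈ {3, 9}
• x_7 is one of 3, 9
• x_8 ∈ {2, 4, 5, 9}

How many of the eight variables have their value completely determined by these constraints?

3

The 8 variables draw from only 8 values {1, 2, 3, 4, 5, 7, 8, 9}, so each is used; only x_1 can be 1, hence x_1 = 1.
The 7 still-open variables together cover exactly {2, 3, 4, 5, 7, 8, 9} — 7 values for 7 variables — and 7 appears only in x_2's list, so x_2 = 7.
The 6 still-open variables together cover exactly {2, 3, 4, 5, 8, 9} — 6 values for 6 variables — and 8 appears only in x_3's list, so x_3 = 8.
The 2 variables x_6 and x_7 are confined to {3, 9}, which locks those values in; drop them from x_5, x_8.
Determined: x_1=1, x_2=7, x_3=8. The other variables each still have more than one consistent value. That makes 3.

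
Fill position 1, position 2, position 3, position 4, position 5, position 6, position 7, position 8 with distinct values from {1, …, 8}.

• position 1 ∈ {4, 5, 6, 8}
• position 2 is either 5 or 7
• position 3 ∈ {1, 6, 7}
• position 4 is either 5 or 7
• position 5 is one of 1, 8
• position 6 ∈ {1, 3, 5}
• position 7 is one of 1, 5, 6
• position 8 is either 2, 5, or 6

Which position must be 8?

Among the 8 variables, 2 fits only position 8 (and all 8 values in {1, 2, 3, 4, 5, 6, 7, 8} must be used), so position 8 = 2.
The 7 still-open variables draw from only 7 values {1, 3, 4, 5, 6, 7, 8}, so each is used; only position 6 can be 3, hence position 6 = 3.
The 6 still-open variables draw from only 6 values {1, 4, 5, 6, 7, 8}, so each is used; only position 1 can be 4, hence position 1 = 4.
The 5 still-open variables together cover exactly {1, 5, 6, 7, 8} — 5 values for 5 variables — and 8 appears only in position 5's list, so position 5 = 8.

position 5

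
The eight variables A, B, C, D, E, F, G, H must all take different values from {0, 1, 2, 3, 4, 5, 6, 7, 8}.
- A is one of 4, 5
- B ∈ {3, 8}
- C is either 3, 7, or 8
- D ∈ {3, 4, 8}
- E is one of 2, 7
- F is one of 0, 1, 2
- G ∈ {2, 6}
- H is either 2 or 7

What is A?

5

E and H between them cover only {2, 7} — a naked pair. Remove those values from C, F, G.
G's domain is down to {6}, so G = 6.
B and C between them cover only {3, 8} — a naked pair. Remove those values from D.
D must be 4 (only option left). So A can't be 4.
So A = 5.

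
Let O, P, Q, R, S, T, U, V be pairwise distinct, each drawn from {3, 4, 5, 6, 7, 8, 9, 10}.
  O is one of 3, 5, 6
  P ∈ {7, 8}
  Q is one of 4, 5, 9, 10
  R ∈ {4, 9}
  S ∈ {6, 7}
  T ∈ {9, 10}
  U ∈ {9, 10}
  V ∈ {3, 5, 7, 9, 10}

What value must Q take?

5

Among the 8 variables, 8 fits only P (and all 8 values in {3, 4, 5, 6, 7, 8, 9, 10} must be used), so P = 8.
T and U share exactly the 2 values {9, 10}; by pigeonhole those values go to them, so strike 9, 10 from Q, R, V.
That leaves R = 4. Remove 4 from Q.
So Q = 5.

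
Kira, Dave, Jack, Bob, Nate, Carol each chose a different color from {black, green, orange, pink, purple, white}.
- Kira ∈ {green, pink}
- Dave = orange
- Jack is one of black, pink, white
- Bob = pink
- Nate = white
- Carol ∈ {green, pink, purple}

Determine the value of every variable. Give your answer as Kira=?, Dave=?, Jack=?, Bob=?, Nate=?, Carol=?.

Kira=green, Dave=orange, Jack=black, Bob=pink, Nate=white, Carol=purple

Dave has just one choice, so Dave = orange.
That leaves Bob = pink. Eliminate pink elsewhere: Kira, Jack, Carol.
Nate must be white (only option left). So Jack can't be white.
Kira's domain is down to {green}, so Kira = green. Eliminate green elsewhere: Carol.
Jack has just one choice, so Jack = black.
Carol has just one choice, so Carol = purple.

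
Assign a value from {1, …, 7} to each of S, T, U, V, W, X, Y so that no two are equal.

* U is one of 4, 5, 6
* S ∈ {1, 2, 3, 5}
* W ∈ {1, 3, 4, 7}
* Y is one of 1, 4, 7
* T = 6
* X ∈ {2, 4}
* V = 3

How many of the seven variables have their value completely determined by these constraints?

2

T's domain is down to {6}, so T = 6. Eliminate 6 elsewhere: U.
That leaves V = 3. Eliminate 3 elsewhere: S, W.
Determined: T=6, V=3. The other variables each still have more than one consistent value. That makes 2.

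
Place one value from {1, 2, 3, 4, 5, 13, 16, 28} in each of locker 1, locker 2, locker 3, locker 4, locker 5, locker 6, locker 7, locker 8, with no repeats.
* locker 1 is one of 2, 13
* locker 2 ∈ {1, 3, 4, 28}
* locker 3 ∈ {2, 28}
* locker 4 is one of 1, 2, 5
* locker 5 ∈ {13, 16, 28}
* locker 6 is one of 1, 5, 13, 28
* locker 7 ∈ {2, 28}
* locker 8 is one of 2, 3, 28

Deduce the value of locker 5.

Among the 8 variables, 4 fits only locker 2 (and all 8 values in {1, 2, 3, 4, 5, 13, 16, 28} must be used), so locker 2 = 4.
The 7 still-open variables together cover exactly {1, 2, 3, 5, 13, 16, 28} — 7 values for 7 variables — and 3 appears only in locker 8's list, so locker 8 = 3.
The 6 still-open variables draw from only 6 values {1, 2, 5, 13, 16, 28}, so each is used; only locker 5 can be 16, hence locker 5 = 16.

16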